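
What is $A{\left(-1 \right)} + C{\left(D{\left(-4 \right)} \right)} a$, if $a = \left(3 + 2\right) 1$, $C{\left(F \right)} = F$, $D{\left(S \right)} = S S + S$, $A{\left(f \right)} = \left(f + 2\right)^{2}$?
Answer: $61$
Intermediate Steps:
$A{\left(f \right)} = \left(2 + f\right)^{2}$
$D{\left(S \right)} = S + S^{2}$ ($D{\left(S \right)} = S^{2} + S = S + S^{2}$)
$a = 5$ ($a = 5 \cdot 1 = 5$)
$A{\left(-1 \right)} + C{\left(D{\left(-4 \right)} \right)} a = \left(2 - 1\right)^{2} + - 4 \left(1 - 4\right) 5 = 1^{2} + \left(-4\right) \left(-3\right) 5 = 1 + 12 \cdot 5 = 1 + 60 = 61$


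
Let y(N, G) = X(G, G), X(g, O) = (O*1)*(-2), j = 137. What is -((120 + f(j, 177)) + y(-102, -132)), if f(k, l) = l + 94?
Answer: -655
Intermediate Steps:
X(g, O) = -2*O (X(g, O) = O*(-2) = -2*O)
f(k, l) = 94 + l
y(N, G) = -2*G
-((120 + f(j, 177)) + y(-102, -132)) = -((120 + (94 + 177)) - 2*(-132)) = -((120 + 271) + 264) = -(391 + 264) = -1*655 = -655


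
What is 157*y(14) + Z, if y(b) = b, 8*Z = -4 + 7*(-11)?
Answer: 17503/8 ≈ 2187.9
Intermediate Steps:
Z = -81/8 (Z = (-4 + 7*(-11))/8 = (-4 - 77)/8 = (⅛)*(-81) = -81/8 ≈ -10.125)
157*y(14) + Z = 157*14 - 81/8 = 2198 - 81/8 = 17503/8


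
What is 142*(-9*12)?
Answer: -15336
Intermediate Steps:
142*(-9*12) = 142*(-108) = -15336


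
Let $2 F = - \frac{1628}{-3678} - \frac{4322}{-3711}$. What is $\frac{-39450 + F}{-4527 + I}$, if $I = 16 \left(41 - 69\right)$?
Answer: $\frac{29913576066}{3772447975} \approx 7.9295$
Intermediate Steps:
$I = -448$ ($I = 16 \left(-28\right) = -448$)
$F = \frac{609384}{758281}$ ($F = \frac{- \frac{1628}{-3678} - \frac{4322}{-3711}}{2} = \frac{\left(-1628\right) \left(- \frac{1}{3678}\right) - - \frac{4322}{3711}}{2} = \frac{\frac{814}{1839} + \frac{4322}{3711}}{2} = \frac{1}{2} \cdot \frac{1218768}{758281} = \frac{609384}{758281} \approx 0.80364$)
$\frac{-39450 + F}{-4527 + I} = \frac{-39450 + \frac{609384}{758281}}{-4527 - 448} = - \frac{29913576066}{758281 \left(-4975\right)} = \left(- \frac{29913576066}{758281}\right) \left(- \frac{1}{4975}\right) = \frac{29913576066}{3772447975}$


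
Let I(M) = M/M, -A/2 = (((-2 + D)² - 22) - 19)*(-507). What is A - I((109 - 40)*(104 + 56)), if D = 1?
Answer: -40561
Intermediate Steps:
A = -40560 (A = -2*(((-2 + 1)² - 22) - 19)*(-507) = -2*(((-1)² - 22) - 19)*(-507) = -2*((1 - 22) - 19)*(-507) = -2*(-21 - 19)*(-507) = -(-80)*(-507) = -2*20280 = -40560)
I(M) = 1
A - I((109 - 40)*(104 + 56)) = -40560 - 1*1 = -40560 - 1 = -40561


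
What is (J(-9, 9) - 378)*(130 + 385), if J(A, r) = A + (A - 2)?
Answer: -204970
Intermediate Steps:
J(A, r) = -2 + 2*A (J(A, r) = A + (-2 + A) = -2 + 2*A)
(J(-9, 9) - 378)*(130 + 385) = ((-2 + 2*(-9)) - 378)*(130 + 385) = ((-2 - 18) - 378)*515 = (-20 - 378)*515 = -398*515 = -204970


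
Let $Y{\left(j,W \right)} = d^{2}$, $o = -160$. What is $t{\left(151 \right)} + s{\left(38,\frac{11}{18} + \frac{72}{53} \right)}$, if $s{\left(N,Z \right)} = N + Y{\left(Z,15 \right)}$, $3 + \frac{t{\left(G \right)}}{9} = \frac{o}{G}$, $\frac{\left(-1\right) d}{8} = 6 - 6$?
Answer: $\frac{221}{151} \approx 1.4636$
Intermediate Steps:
$d = 0$ ($d = - 8 \left(6 - 6\right) = \left(-8\right) 0 = 0$)
$t{\left(G \right)} = -27 - \frac{1440}{G}$ ($t{\left(G \right)} = -27 + 9 \left(- \frac{160}{G}\right) = -27 - \frac{1440}{G}$)
$Y{\left(j,W \right)} = 0$ ($Y{\left(j,W \right)} = 0^{2} = 0$)
$s{\left(N,Z \right)} = N$ ($s{\left(N,Z \right)} = N + 0 = N$)
$t{\left(151 \right)} + s{\left(38,\frac{11}{18} + \frac{72}{53} \right)} = \left(-27 - \frac{1440}{151}\right) + 38 = - \frac{5517}{151} + 38 = \frac{221}{151}$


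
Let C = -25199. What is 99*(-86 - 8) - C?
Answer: 15893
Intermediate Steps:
99*(-86 - 8) - C = 99*(-86 - 8) - 1*(-25199) = 99*(-94) + 25199 = -9306 + 25199 = 15893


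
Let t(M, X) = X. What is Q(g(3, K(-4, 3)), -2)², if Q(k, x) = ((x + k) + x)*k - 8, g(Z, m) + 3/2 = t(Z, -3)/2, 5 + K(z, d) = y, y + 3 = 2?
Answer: 169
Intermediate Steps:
y = -1 (y = -3 + 2 = -1)
K(z, d) = -6 (K(z, d) = -5 - 1 = -6)
g(Z, m) = -3 (g(Z, m) = -3/2 - 3/2 = -3)
Q(k, x) = -8 + k*(k + 2*x) (Q(k, x) = ((k + x) + x)*k - 8 = (k + 2*x)*k - 8 = k*(k + 2*x) - 8 = -8 + k*(k + 2*x))
Q(g(3, K(-4, 3)), -2)² = (-8 + (-3)² + 2*(-3)*(-2))² = (-8 + 9 + 12)² = 13² = 169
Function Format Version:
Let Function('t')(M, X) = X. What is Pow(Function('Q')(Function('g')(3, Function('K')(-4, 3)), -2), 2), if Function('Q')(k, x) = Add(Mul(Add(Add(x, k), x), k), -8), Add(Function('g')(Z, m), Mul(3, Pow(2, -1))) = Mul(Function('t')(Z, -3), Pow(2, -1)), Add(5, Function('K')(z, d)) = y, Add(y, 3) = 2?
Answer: 169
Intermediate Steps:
y = -1 (y = Add(-3, 2) = -1)
Function('K')(z, d) = -6 (Function('K')(z, d) = Add(-5, -1) = -6)
Function('g')(Z, m) = -3 (Function('g')(Z, m) = Add(Rational(-3, 2), Mul(-3, Pow(2, -1))) = Add(Rational(-3, 2), Mul(-3, Rational(1, 2))) = Add(Rational(-3, 2), Rational(-3, 2)) = -3)
Function('Q')(k, x) = Add(-8, Mul(k, Add(k, Mul(2, x)))) (Function('Q')(k, x) = Add(Mul(Add(Add(k, x), x), k), -8) = Add(Mul(Add(k, Mul(2, x)), k), -8) = Add(Mul(k, Add(k, Mul(2, x))), -8) = Add(-8, Mul(k, Add(k, Mul(2, x)))))
Pow(Function('Q')(Function('g')(3, Function('K')(-4, 3)), -2), 2) = Pow(Add(-8, Pow(-3, 2), Mul(2, -3, -2)), 2) = Pow(Add(-8, 9, 12), 2) = Pow(13, 2) = 169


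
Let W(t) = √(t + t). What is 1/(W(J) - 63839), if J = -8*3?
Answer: -63839/4075417969 - 4*I*√3/4075417969 ≈ -1.5664e-5 - 1.7e-9*I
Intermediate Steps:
J = -24
W(t) = √2*√t (W(t) = √(2*t) = √2*√t)
1/(W(J) - 63839) = 1/(√2*√(-24) - 63839) = 1/(√2*(2*I*√6) - 63839) = 1/(4*I*√3 - 63839) = 1/(-63839 + 4*I*√3)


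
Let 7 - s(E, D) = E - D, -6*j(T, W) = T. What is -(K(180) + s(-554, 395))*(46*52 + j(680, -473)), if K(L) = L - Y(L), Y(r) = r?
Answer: -6535216/3 ≈ -2.1784e+6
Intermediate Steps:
j(T, W) = -T/6
s(E, D) = 7 + D - E (s(E, D) = 7 - (E - D) = 7 + (D - E) = 7 + D - E)
K(L) = 0 (K(L) = L - L = 0)
-(K(180) + s(-554, 395))*(46*52 + j(680, -473)) = -(0 + (7 + 395 - 1*(-554)))*(46*52 - ⅙*680) = -(0 + (7 + 395 + 554))*(2392 - 340/3) = -(0 + 956)*6836/3 = -956*6836/3 = -1*6535216/3 = -6535216/3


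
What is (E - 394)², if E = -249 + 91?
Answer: 304704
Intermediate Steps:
E = -158
(E - 394)² = (-158 - 394)² = (-552)² = 304704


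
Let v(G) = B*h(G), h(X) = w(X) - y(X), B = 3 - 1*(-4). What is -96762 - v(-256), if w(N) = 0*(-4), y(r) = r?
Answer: -98554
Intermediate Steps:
B = 7 (B = 3 + 4 = 7)
w(N) = 0
h(X) = -X (h(X) = 0 - X = -X)
v(G) = -7*G (v(G) = 7*(-G) = -7*G)
-96762 - v(-256) = -96762 - (-7)*(-256) = -96762 - 1*1792 = -96762 - 1792 = -98554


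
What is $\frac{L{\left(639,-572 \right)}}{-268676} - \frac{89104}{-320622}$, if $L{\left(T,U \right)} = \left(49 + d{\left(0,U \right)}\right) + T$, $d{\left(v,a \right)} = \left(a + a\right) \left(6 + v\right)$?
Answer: $\frac{3240033472}{10767929559} \approx 0.3009$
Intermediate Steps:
$d{\left(v,a \right)} = 2 a \left(6 + v\right)$
$L{\left(T,U \right)} = 49 + T + 12 U$ ($L{\left(T,U \right)} = \left(49 + 2 U \left(6 + 0\right)\right) + T = \left(49 + 2 U 6\right) + T = \left(49 + 12 U\right) + T = 49 + T + 12 U$)
$\frac{L{\left(639,-572 \right)}}{-268676} - \frac{89104}{-320622} = \frac{49 + 639 + 12 \left(-572\right)}{-268676} - \frac{89104}{-320622} = \left(49 + 639 - 6864\right) \left(- \frac{1}{268676}\right) - - \frac{44552}{160311} = \left(-6176\right) \left(- \frac{1}{268676}\right) + \frac{44552}{160311} = \frac{1544}{67169} + \frac{44552}{160311} = \frac{3240033472}{10767929559}$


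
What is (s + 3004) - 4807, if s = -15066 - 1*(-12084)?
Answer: -4785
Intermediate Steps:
s = -2982 (s = -15066 + 12084 = -2982)
(s + 3004) - 4807 = (-2982 + 3004) - 4807 = 22 - 4807 = -4785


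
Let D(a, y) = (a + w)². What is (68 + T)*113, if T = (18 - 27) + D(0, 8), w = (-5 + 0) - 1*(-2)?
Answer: 7684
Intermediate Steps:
w = -3 (w = -5 + 2 = -3)
D(a, y) = (-3 + a)² (D(a, y) = (a - 3)² = (-3 + a)²)
T = 0 (T = (18 - 27) + (-3 + 0)² = -9 + (-3)² = -9 + 9 = 0)
(68 + T)*113 = (68 + 0)*113 = 68*113 = 7684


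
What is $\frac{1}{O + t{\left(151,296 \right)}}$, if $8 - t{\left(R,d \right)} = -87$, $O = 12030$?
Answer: $\frac{1}{12125} \approx 8.2474 \cdot 10^{-5}$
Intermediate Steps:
$t{\left(R,d \right)} = 95$ ($t{\left(R,d \right)} = 8 - -87 = 8 + 87 = 95$)
$\frac{1}{O + t{\left(151,296 \right)}} = \frac{1}{12030 + 95} = \frac{1}{12125}$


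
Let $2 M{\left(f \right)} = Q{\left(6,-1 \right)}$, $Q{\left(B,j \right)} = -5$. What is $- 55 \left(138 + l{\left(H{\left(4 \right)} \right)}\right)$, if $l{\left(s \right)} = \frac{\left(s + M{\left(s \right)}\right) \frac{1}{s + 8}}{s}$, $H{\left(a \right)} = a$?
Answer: $- \frac{242935}{32} \approx -7591.7$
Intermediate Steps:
$M{\left(f \right)} = - \frac{5}{2}$ ($M{\left(f \right)} = \frac{1}{2} \left(-5\right) = - \frac{5}{2}$)
$l{\left(s \right)} = \frac{- \frac{5}{2} + s}{s \left(8 + s\right)}$ ($l{\left(s \right)} = \frac{\left(s - \frac{5}{2}\right) \frac{1}{s + 8}}{s} = \frac{\left(- \frac{5}{2} + s\right) \frac{1}{8 + s}}{s} = \frac{\frac{1}{8 + s} \left(- \frac{5}{2} + s\right)}{s} = \frac{- \frac{5}{2} + s}{s \left(8 + s\right)}$)
$- 55 \left(138 + l{\left(H{\left(4 \right)} \right)}\right) = - 55 \left(138 + \frac{- \frac{5}{2} + 4}{4 \left(8 + 4\right)}\right) = - 55 \left(138 + \frac{1}{4} \cdot \frac{1}{12} \cdot \frac{3}{2}\right) = - 55 \left(138 + \frac{1}{32}\right) = \left(-55\right) \frac{4417}{32} = - \frac{242935}{32}$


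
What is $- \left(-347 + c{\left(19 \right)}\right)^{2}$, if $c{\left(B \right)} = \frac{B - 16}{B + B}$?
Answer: $- \frac{173791489}{1444} \approx -1.2035 \cdot 10^{5}$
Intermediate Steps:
$c{\left(B \right)} = \frac{-16 + B}{2 B}$
$- \left(-347 + c{\left(19 \right)}\right)^{2} = - \left(-347 + \frac{-16 + 19}{2 \cdot 19}\right)^{2} = - \left(-347 + \frac{1}{2} \cdot \frac{1}{19} \cdot 3\right)^{2} = - \left(-347 + \frac{3}{38}\right)^{2} = - \left(- \frac{13183}{38}\right)^{2} = \left(-1\right) \frac{173791489}{1444} = - \frac{173791489}{1444}$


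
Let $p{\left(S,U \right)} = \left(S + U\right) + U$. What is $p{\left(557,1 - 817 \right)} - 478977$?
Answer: $-480052$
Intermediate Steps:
$p{\left(S,U \right)} = S + 2 U$
$p{\left(557,1 - 817 \right)} - 478977 = \left(557 + 2 \left(1 - 817\right)\right) - 478977 = \left(557 + 2 \left(-816\right)\right) - 478977 = \left(557 - 1632\right) - 478977 = -1075 - 478977 = -480052$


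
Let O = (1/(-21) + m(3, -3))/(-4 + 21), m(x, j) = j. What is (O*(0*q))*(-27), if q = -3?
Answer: 0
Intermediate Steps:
O = -64/357 (O = (1/(-21) - 3)/(-4 + 21) = (-1/21 - 3)/17 = -64/21*1/17 = -64/357 ≈ -0.17927)
(O*(0*q))*(-27) = -0*(-3)*(-27) = -64/357*0*(-27) = 0*(-27) = 0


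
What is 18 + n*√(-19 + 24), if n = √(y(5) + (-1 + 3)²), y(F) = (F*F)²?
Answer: 18 + √3145 ≈ 74.080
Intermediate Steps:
y(F) = F⁴ (y(F) = (F²)² = F⁴)
n = √629 (n = √(5⁴ + (-1 + 3)²) = √(625 + 2²) = √(625 + 4) = √629 ≈ 25.080)
18 + n*√(-19 + 24) = 18 + √629*√(-19 + 24) = 18 + √629*√5 = 18 + √3145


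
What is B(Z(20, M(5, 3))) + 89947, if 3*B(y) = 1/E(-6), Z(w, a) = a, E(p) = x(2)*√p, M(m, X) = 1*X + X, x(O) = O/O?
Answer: 89947 - I*√6/18 ≈ 89947.0 - 0.13608*I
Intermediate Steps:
x(O) = 1
M(m, X) = 2*X (M(m, X) = X + X = 2*X)
E(p) = √p (E(p) = 1*√p = √p)
B(y) = -I*√6/18 (B(y) = 1/(3*(√(-6))) = 1/(3*((I*√6))) = (-I*√6/6)/3 = -I*√6/18)
B(Z(20, M(5, 3))) + 89947 = -I*√6/18 + 89947 = 89947 - I*√6/18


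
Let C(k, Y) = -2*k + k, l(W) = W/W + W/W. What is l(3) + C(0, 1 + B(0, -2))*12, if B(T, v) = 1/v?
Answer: 2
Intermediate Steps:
l(W) = 2 (l(W) = 1 + 1 = 2)
C(k, Y) = -k
l(3) + C(0, 1 + B(0, -2))*12 = 2 - 1*0*12 = 2 + 0*12 = 2 + 0 = 2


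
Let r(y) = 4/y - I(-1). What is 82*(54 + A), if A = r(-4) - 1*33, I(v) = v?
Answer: 1722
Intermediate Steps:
r(y) = 1 + 4/y (r(y) = 4/y - 1*(-1) = 4/y + 1 = 1 + 4/y)
A = -33 (A = (4 - 4)/(-4) - 1*33 = -1/4*0 - 33 = 0 - 33 = -33)
82*(54 + A) = 82*(54 - 33) = 82*21 = 1722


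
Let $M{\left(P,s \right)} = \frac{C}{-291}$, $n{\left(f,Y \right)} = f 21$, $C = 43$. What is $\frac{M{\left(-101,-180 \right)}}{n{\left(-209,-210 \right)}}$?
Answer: $\frac{43}{1277199} \approx 3.3667 \cdot 10^{-5}$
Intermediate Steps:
$n{\left(f,Y \right)} = 21 f$
$M{\left(P,s \right)} = - \frac{43}{291}$ ($M{\left(P,s \right)} = \frac{43}{-291} = 43 \left(- \frac{1}{291}\right) = - \frac{43}{291}$)
$\frac{M{\left(-101,-180 \right)}}{n{\left(-209,-210 \right)}} = - \frac{43}{291 \cdot 21 \left(-209\right)} = - \frac{43}{291 \left(-4389\right)} = \left(- \frac{43}{291}\right) \left(- \frac{1}{4389}\right) = \frac{43}{1277199}$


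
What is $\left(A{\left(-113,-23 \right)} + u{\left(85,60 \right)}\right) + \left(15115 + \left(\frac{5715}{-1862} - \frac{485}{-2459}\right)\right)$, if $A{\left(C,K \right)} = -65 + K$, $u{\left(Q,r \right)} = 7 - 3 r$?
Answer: $\frac{67998235817}{4578658} \approx 14851.0$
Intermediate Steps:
$\left(A{\left(-113,-23 \right)} + u{\left(85,60 \right)}\right) + \left(15115 + \left(\frac{5715}{-1862} - \frac{485}{-2459}\right)\right) = \left(\left(-65 - 23\right) + \left(7 - 180\right)\right) + \left(15115 + \left(\frac{5715}{-1862} - \frac{485}{-2459}\right)\right) = \left(-88 + \left(7 - 180\right)\right) + \left(15115 + \left(5715 \left(- \frac{1}{1862}\right) - - \frac{485}{2459}\right)\right) = \left(-88 - 173\right) + \left(15115 + \left(- \frac{5715}{1862} + \frac{485}{2459}\right)\right) = -261 + \left(15115 - \frac{13150115}{4578658}\right) = -261 + \frac{69193265555}{4578658} = \frac{67998235817}{4578658}$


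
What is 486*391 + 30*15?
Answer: 190476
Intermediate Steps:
486*391 + 30*15 = 190026 + 450 = 190476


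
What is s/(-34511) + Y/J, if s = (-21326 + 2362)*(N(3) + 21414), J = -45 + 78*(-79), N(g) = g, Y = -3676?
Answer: 2521112251952/214209777 ≈ 11769.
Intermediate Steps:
J = -6207 (J = -45 - 6162 = -6207)
s = -406151988 (s = (-21326 + 2362)*(3 + 21414) = -18964*21417 = -406151988)
s/(-34511) + Y/J = -406151988/(-34511) - 3676/(-6207) = -406151988*(-1/34511) - 3676*(-1/6207) = 406151988/34511 + 3676/6207 = 2521112251952/214209777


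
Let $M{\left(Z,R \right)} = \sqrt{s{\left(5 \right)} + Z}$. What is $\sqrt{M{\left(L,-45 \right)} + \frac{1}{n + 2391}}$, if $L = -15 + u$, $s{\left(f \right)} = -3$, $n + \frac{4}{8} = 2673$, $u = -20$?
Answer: $\frac{\sqrt{20254 + 102556129 i \sqrt{38}}}{10127} \approx 1.7556 + 1.7556 i$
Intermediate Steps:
$n = \frac{5345}{2}$ ($n = - \frac{1}{2} + 2673 = \frac{5345}{2} \approx 2672.5$)
$L = -35$ ($L = -15 - 20 = -35$)
$M{\left(Z,R \right)} = \sqrt{-3 + Z}$
$\sqrt{M{\left(L,-45 \right)} + \frac{1}{n + 2391}} = \sqrt{\sqrt{-3 - 35} + \frac{1}{\frac{5345}{2} + 2391}} = \sqrt{\sqrt{-38} + \frac{1}{\frac{10127}{2}}} = \sqrt{i \sqrt{38} + \frac{2}{10127}} = \sqrt{\frac{2}{10127} + i \sqrt{38}}$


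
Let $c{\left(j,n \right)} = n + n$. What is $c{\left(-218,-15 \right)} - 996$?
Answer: $-1026$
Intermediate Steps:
$c{\left(j,n \right)} = 2 n$
$c{\left(-218,-15 \right)} - 996 = 2 \left(-15\right) - 996 = -30 - 996 = -1026$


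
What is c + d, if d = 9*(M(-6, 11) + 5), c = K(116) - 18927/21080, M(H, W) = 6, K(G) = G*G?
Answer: 285720473/21080 ≈ 13554.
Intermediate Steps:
K(G) = G**2
c = 283633553/21080 (c = 116**2 - 18927/21080 = 13456 - 18927/21080 = 283633553/21080 ≈ 13455.)
d = 99 (d = 9*(6 + 5) = 9*11 = 99)
c + d = 283633553/21080 + 99 = 285720473/21080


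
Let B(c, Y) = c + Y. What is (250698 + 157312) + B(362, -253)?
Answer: 408119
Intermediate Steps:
B(c, Y) = Y + c
(250698 + 157312) + B(362, -253) = (250698 + 157312) + (-253 + 362) = 408010 + 109 = 408119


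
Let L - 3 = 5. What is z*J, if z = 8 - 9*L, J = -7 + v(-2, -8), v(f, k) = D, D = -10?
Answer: 1088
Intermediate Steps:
L = 8 (L = 3 + 5 = 8)
v(f, k) = -10
J = -17 (J = -7 - 10 = -17)
z = -64 (z = 8 - 9*8 = 8 - 72 = -64)
z*J = -64*(-17) = 1088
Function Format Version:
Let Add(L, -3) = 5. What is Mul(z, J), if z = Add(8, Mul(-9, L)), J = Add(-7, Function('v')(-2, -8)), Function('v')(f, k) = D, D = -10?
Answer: 1088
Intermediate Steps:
L = 8 (L = Add(3, 5) = 8)
Function('v')(f, k) = -10
J = -17 (J = Add(-7, -10) = -17)
z = -64 (z = Add(8, Mul(-9, 8)) = Add(8, -72) = -64)
Mul(z, J) = Mul(-64, -17) = 1088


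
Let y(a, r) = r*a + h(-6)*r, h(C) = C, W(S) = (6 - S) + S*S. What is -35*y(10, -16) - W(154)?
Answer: -21328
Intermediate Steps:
W(S) = 6 + S² - S (W(S) = (6 - S) + S² = 6 + S² - S)
y(a, r) = -6*r + a*r (y(a, r) = r*a - 6*r = a*r - 6*r = -6*r + a*r)
-35*y(10, -16) - W(154) = -(-560)*(-6 + 10) - (6 + 154² - 1*154) = -(-560)*4 - (6 + 23716 - 154) = -35*(-64) - 1*23568 = 2240 - 23568 = -21328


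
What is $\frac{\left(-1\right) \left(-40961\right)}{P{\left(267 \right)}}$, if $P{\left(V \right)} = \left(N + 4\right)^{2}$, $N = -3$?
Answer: $40961$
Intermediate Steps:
$P{\left(V \right)} = 1$ ($P{\left(V \right)} = \left(-3 + 4\right)^{2} = 1^{2} = 1$)
$\frac{\left(-1\right) \left(-40961\right)}{P{\left(267 \right)}} = \frac{\left(-1\right) \left(-40961\right)}{1} = 40961 \cdot 1 = 40961$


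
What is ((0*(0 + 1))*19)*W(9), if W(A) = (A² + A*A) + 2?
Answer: 0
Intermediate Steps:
W(A) = 2 + 2*A² (W(A) = (A² + A²) + 2 = 2*A² + 2 = 2 + 2*A²)
((0*(0 + 1))*19)*W(9) = ((0*(0 + 1))*19)*(2 + 2*9²) = ((0*1)*19)*(2 + 2*81) = (0*19)*(2 + 162) = 0*164 = 0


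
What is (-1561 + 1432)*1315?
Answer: -169635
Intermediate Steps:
(-1561 + 1432)*1315 = -129*1315 = -169635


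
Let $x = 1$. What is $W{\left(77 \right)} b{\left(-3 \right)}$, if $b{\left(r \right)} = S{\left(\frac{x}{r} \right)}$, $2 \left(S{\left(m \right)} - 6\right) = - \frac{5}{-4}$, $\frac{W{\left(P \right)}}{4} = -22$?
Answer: $-583$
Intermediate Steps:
$W{\left(P \right)} = -88$ ($W{\left(P \right)} = 4 \left(-22\right) = -88$)
$S{\left(m \right)} = \frac{53}{8}$ ($S{\left(m \right)} = 6 + \frac{\left(-5\right) \frac{1}{-4}}{2} = 6 + \frac{\left(-5\right) \left(- \frac{1}{4}\right)}{2} = 6 + \frac{1}{2} \cdot \frac{5}{4} = 6 + \frac{5}{8} = \frac{53}{8}$)
$b{\left(r \right)} = \frac{53}{8}$
$W{\left(77 \right)} b{\left(-3 \right)} = \left(-88\right) \frac{53}{8} = -583$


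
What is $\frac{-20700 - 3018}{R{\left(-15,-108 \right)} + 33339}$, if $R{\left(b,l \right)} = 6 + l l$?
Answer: $- \frac{7906}{15003} \approx -0.52696$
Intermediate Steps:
$R{\left(b,l \right)} = 6 + l^{2}$
$\frac{-20700 - 3018}{R{\left(-15,-108 \right)} + 33339} = \frac{-20700 - 3018}{\left(6 + \left(-108\right)^{2}\right) + 33339} = - \frac{23718}{\left(6 + 11664\right) + 33339} = - \frac{23718}{11670 + 33339} = - \frac{23718}{45009} = \left(-23718\right) \frac{1}{45009} = - \frac{7906}{15003}$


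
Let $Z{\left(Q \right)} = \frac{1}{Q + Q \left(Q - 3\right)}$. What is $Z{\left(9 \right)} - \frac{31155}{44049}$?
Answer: $- \frac{639572}{925029} \approx -0.69141$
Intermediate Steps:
$Z{\left(Q \right)} = \frac{1}{Q + Q \left(-3 + Q\right)}$
$Z{\left(9 \right)} - \frac{31155}{44049} = \frac{1}{9 \left(-2 + 9\right)} - \frac{31155}{44049} = \frac{1}{9 \cdot 7} - 31155 \cdot \frac{1}{44049} = \frac{1}{9} \cdot \frac{1}{7} - \frac{10385}{14683} = \frac{1}{63} - \frac{10385}{14683} = - \frac{639572}{925029}$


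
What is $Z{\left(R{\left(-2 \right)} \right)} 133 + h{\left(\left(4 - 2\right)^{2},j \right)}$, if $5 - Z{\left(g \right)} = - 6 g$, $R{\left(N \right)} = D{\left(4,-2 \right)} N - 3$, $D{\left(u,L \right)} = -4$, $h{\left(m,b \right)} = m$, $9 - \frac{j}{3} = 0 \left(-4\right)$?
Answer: $4659$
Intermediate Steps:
$j = 27$ ($j = 27 - 3 \cdot 0 \left(-4\right) = 27 - 0 = 27 + 0 = 27$)
$R{\left(N \right)} = -3 - 4 N$ ($R{\left(N \right)} = - 4 N - 3 = -3 - 4 N$)
$Z{\left(g \right)} = 5 + 6 g$ ($Z{\left(g \right)} = 5 - - 6 g = 5 + 6 g$)
$Z{\left(R{\left(-2 \right)} \right)} 133 + h{\left(\left(4 - 2\right)^{2},j \right)} = \left(5 + 6 \left(-3 - -8\right)\right) 133 + \left(4 - 2\right)^{2} = \left(5 + 6 \left(-3 + 8\right)\right) 133 + 2^{2} = \left(5 + 6 \cdot 5\right) 133 + 4 = \left(5 + 30\right) 133 + 4 = 35 \cdot 133 + 4 = 4655 + 4 = 4659$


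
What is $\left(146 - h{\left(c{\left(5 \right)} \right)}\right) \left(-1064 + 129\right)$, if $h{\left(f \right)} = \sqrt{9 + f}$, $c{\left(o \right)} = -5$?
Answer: $-134640$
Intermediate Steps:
$\left(146 - h{\left(c{\left(5 \right)} \right)}\right) \left(-1064 + 129\right) = \left(146 - \sqrt{9 - 5}\right) \left(-1064 + 129\right) = \left(146 - \sqrt{4}\right) \left(-935\right) = \left(146 - 2\right) \left(-935\right) = 144 \left(-935\right) = -134640$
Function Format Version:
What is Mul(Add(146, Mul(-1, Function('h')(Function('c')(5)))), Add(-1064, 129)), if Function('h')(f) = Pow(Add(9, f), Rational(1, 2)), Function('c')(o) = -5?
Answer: -134640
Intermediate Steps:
Mul(Add(146, Mul(-1, Function('h')(Function('c')(5)))), Add(-1064, 129)) = Mul(Add(146, Mul(-1, Pow(Add(9, -5), Rational(1, 2)))), Add(-1064, 129)) = Mul(Add(146, Mul(-1, Pow(4, Rational(1, 2)))), -935) = Mul(Add(146, Mul(-1, 2)), -935) = Mul(Add(146, -2), -935) = Mul(144, -935) = -134640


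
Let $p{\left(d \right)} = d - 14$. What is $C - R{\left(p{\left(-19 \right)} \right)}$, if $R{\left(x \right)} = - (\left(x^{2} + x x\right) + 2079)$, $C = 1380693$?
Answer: $1384950$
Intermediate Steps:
$p{\left(d \right)} = -14 + d$
$R{\left(x \right)} = -2079 - 2 x^{2}$ ($R{\left(x \right)} = - (\left(x^{2} + x^{2}\right) + 2079) = - (2 x^{2} + 2079) = - (2079 + 2 x^{2}) = -2079 - 2 x^{2}$)
$C - R{\left(p{\left(-19 \right)} \right)} = 1380693 - \left(-2079 - 2 \left(-14 - 19\right)^{2}\right) = 1380693 - \left(-2079 - 2 \left(-33\right)^{2}\right) = 1380693 - \left(-2079 - 2178\right) = 1380693 - -4257 = 1380693 + 4257 = 1384950$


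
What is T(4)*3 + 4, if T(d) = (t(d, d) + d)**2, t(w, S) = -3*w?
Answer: 196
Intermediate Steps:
T(d) = 4*d**2 (T(d) = (-3*d + d)**2 = (-2*d)**2 = 4*d**2)
T(4)*3 + 4 = (4*4**2)*3 + 4 = (4*16)*3 + 4 = 64*3 + 4 = 192 + 4 = 196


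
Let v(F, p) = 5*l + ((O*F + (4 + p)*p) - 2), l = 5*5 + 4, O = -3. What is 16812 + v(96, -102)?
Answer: 26663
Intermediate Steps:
l = 29 (l = 25 + 4 = 29)
v(F, p) = 143 - 3*F + p*(4 + p) (v(F, p) = 5*29 + ((-3*F + (4 + p)*p) - 2) = 145 + ((-3*F + p*(4 + p)) - 2) = 145 + (-2 - 3*F + p*(4 + p)) = 143 - 3*F + p*(4 + p))
16812 + v(96, -102) = 16812 + (143 + (-102)² - 3*96 + 4*(-102)) = 16812 + (143 + 10404 - 288 - 408) = 16812 + 9851 = 26663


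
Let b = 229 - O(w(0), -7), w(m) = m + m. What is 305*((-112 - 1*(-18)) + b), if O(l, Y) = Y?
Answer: 43310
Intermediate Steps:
w(m) = 2*m
b = 236 (b = 229 - 1*(-7) = 229 + 7 = 236)
305*((-112 - 1*(-18)) + b) = 305*((-112 - 1*(-18)) + 236) = 305*((-112 + 18) + 236) = 305*(-94 + 236) = 305*142 = 43310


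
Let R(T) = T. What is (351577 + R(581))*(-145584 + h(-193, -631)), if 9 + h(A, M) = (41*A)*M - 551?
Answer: 1706895387522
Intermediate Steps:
h(A, M) = -560 + 41*A*M (h(A, M) = -9 + ((41*A)*M - 551) = -9 + (41*A*M - 551) = -9 + (-551 + 41*A*M) = -560 + 41*A*M)
(351577 + R(581))*(-145584 + h(-193, -631)) = (351577 + 581)*(-145584 + (-560 + 41*(-193)*(-631))) = 352158*(-145584 + (-560 + 4993103)) = 352158*(-145584 + 4992543) = 352158*4846959 = 1706895387522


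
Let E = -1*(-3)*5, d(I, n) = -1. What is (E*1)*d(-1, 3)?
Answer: -15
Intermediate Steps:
E = 15 (E = 3*5 = 15)
(E*1)*d(-1, 3) = (15*1)*(-1) = 15*(-1) = -15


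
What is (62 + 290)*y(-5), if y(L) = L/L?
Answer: 352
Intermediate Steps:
y(L) = 1
(62 + 290)*y(-5) = (62 + 290)*1 = 352*1 = 352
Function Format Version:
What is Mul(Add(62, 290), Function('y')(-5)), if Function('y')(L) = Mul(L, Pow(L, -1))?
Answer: 352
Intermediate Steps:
Function('y')(L) = 1
Mul(Add(62, 290), Function('y')(-5)) = Mul(Add(62, 290), 1) = Mul(352, 1) = 352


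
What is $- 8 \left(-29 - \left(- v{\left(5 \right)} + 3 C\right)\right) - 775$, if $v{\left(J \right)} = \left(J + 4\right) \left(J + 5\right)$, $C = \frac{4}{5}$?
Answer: $- \frac{6219}{5} \approx -1243.8$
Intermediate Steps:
$C = \frac{4}{5}$ ($C = 4 \cdot \frac{1}{5} = \frac{4}{5} \approx 0.8$)
$v{\left(J \right)} = \left(4 + J\right) \left(5 + J\right)$
$- 8 \left(-29 - \left(- v{\left(5 \right)} + 3 C\right)\right) - 775 = - 8 \left(-29 + \left(\left(20 + 5^{2} + 9 \cdot 5\right) - \frac{12}{5}\right)\right) - 775 = - 8 \left(-29 + \left(\left(20 + 25 + 45\right) - \frac{12}{5}\right)\right) - 775 = - 8 \left(-29 + \left(90 - \frac{12}{5}\right)\right) - 775 = - 8 \left(-29 + \frac{438}{5}\right) - 775 = \left(-8\right) \frac{293}{5} - 775 = - \frac{2344}{5} - 775 = - \frac{6219}{5}$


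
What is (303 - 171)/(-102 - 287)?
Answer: -132/389 ≈ -0.33933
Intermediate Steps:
(303 - 171)/(-102 - 287) = 132/(-389) = 132*(-1/389) = -132/389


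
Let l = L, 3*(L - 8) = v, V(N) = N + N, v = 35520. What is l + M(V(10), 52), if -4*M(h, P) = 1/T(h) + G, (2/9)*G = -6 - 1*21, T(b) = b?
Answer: 950269/80 ≈ 11878.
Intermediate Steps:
V(N) = 2*N
L = 11848 (L = 8 + (⅓)*35520 = 8 + 11840 = 11848)
l = 11848
G = -243/2 (G = 9*(-6 - 1*21)/2 = 9*(-6 - 21)/2 = (9/2)*(-27) = -243/2 ≈ -121.50)
M(h, P) = 243/8 - 1/(4*h) (M(h, P) = -(1/h - 243/2)/4 = -(-243/2 + 1/h)/4 = 243/8 - 1/(4*h))
l + M(V(10), 52) = 11848 + (-2 + 243*(2*10))/(8*((2*10))) = 11848 + (⅛)*(-2 + 243*20)/20 = 11848 + (⅛)*(1/20)*(-2 + 4860) = 11848 + (⅛)*(1/20)*4858 = 11848 + 2429/80 = 950269/80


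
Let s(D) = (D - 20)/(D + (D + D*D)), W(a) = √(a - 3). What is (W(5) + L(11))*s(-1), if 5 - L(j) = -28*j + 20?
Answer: 6153 + 21*√2 ≈ 6182.7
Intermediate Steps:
L(j) = -15 + 28*j (L(j) = 5 - (-28*j + 20) = 5 - (20 - 28*j) = 5 + (-20 + 28*j) = -15 + 28*j)
W(a) = √(-3 + a)
s(D) = (-20 + D)/(D² + 2*D) (s(D) = (-20 + D)/(D + (D + D²)) = (-20 + D)/(D² + 2*D))
(W(5) + L(11))*s(-1) = (√(-3 + 5) + (-15 + 28*11))*((-20 - 1)/((-1)*(2 - 1))) = (√2 + (-15 + 308))*(-1*(-21)/1) = (√2 + 293)*(-1*1*(-21)) = (293 + √2)*21 = 6153 + 21*√2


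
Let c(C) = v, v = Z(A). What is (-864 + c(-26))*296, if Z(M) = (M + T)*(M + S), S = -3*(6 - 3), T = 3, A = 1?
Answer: -265216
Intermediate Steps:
S = -9 (S = -3*3 = -9)
Z(M) = (-9 + M)*(3 + M) (Z(M) = (M + 3)*(M - 9) = (3 + M)*(-9 + M) = (-9 + M)*(3 + M))
v = -32 (v = -27 + 1**2 - 6*1 = -27 + 1 - 6 = -32)
c(C) = -32
(-864 + c(-26))*296 = (-864 - 32)*296 = -896*296 = -265216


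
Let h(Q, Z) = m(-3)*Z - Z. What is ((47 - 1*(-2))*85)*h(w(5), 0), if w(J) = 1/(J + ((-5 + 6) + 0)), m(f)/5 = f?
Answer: 0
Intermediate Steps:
m(f) = 5*f
w(J) = 1/(1 + J) (w(J) = 1/(J + (1 + 0)) = 1/(J + 1) = 1/(1 + J))
h(Q, Z) = -16*Z (h(Q, Z) = (5*(-3))*Z - Z = -15*Z - Z = -16*Z)
((47 - 1*(-2))*85)*h(w(5), 0) = ((47 - 1*(-2))*85)*(-16*0) = ((47 + 2)*85)*0 = (49*85)*0 = 4165*0 = 0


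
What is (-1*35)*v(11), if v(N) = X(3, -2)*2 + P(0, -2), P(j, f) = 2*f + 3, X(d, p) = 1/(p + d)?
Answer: -35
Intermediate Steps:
X(d, p) = 1/(d + p)
P(j, f) = 3 + 2*f
v(N) = 1 (v(N) = 2/(3 - 2) + (3 + 2*(-2)) = 2/1 + (3 - 4) = 1*2 - 1 = 2 - 1 = 1)
(-1*35)*v(11) = -1*35*1 = -35*1 = -35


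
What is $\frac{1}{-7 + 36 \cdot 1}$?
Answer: $\frac{1}{29} \approx 0.034483$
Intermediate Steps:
$\frac{1}{-7 + 36 \cdot 1} = \frac{1}{-7 + 36} = \frac{1}{29}$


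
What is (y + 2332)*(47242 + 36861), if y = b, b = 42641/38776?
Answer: 7608653164119/38776 ≈ 1.9622e+8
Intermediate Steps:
b = 42641/38776 (b = 42641*(1/38776) = 42641/38776 ≈ 1.0997)
y = 42641/38776 ≈ 1.0997
(y + 2332)*(47242 + 36861) = (42641/38776 + 2332)*(47242 + 36861) = (90468273/38776)*84103 = 7608653164119/38776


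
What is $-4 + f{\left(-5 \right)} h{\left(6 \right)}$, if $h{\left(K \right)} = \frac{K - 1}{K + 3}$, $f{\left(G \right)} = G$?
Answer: $- \frac{61}{9} \approx -6.7778$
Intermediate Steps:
$h{\left(K \right)} = \frac{-1 + K}{3 + K}$
$-4 + f{\left(-5 \right)} h{\left(6 \right)} = -4 - 5 \frac{-1 + 6}{3 + 6} = -4 - 5 \cdot \frac{1}{9} \cdot 5 = -4 - \frac{25}{9} = - \frac{61}{9}$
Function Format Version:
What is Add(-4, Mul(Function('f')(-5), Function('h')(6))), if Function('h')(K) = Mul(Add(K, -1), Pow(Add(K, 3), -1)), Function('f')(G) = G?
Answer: Rational(-61, 9) ≈ -6.7778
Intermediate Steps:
Function('h')(K) = Mul(Pow(Add(3, K), -1), Add(-1, K)) (Function('h')(K) = Mul(Add(-1, K), Pow(Add(3, K), -1)) = Mul(Pow(Add(3, K), -1), Add(-1, K)))
Add(-4, Mul(Function('f')(-5), Function('h')(6))) = Add(-4, Mul(-5, Mul(Pow(Add(3, 6), -1), Add(-1, 6)))) = Add(-4, Mul(-5, Mul(Pow(9, -1), 5))) = Add(-4, Mul(-5, Mul(Rational(1, 9), 5))) = Add(-4, Mul(-5, Rational(5, 9))) = Add(-4, Rational(-25, 9)) = Rational(-61, 9)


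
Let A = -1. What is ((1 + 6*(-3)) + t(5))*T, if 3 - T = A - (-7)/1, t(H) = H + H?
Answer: 21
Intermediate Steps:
t(H) = 2*H
T = -3 (T = 3 - (-1 - (-7)/1) = 3 - (-1 - (-7)) = 3 - (-1 - 1*(-7)) = 3 - (-1 + 7) = 3 - 1*6 = 3 - 6 = -3)
((1 + 6*(-3)) + t(5))*T = ((1 + 6*(-3)) + 2*5)*(-3) = ((1 - 18) + 10)*(-3) = (-17 + 10)*(-3) = -7*(-3) = 21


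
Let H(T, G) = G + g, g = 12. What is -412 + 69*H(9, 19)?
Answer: 1727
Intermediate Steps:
H(T, G) = 12 + G (H(T, G) = G + 12 = 12 + G)
-412 + 69*H(9, 19) = -412 + 69*(12 + 19) = -412 + 69*31 = -412 + 2139 = 1727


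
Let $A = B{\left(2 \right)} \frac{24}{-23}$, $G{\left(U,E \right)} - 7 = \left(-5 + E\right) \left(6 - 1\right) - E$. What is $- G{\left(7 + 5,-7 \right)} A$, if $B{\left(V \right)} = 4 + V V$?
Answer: $-384$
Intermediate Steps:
$B{\left(V \right)} = 4 + V^{2}$
$G{\left(U,E \right)} = -18 + 4 E$ ($G{\left(U,E \right)} = 7 - \left(E - \left(-5 + E\right) \left(6 - 1\right)\right) = 7 - \left(E - \left(-5 + E\right) 5\right) = 7 + \left(\left(-25 + 5 E\right) - E\right) = 7 + \left(-25 + 4 E\right) = -18 + 4 E$)
$A = - \frac{192}{23}$ ($A = \left(4 + 2^{2}\right) \frac{24}{-23} = \left(4 + 4\right) 24 \left(- \frac{1}{23}\right) = 8 \left(- \frac{24}{23}\right) = - \frac{192}{23} \approx -8.3478$)
$- G{\left(7 + 5,-7 \right)} A = - (-18 + 4 \left(-7\right)) \left(- \frac{192}{23}\right) = - (-18 - 28) \left(- \frac{192}{23}\right) = \left(-1\right) \left(-46\right) \left(- \frac{192}{23}\right) = 46 \left(- \frac{192}{23}\right) = -384$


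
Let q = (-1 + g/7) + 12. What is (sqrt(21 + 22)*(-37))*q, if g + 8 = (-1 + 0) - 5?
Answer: -333*sqrt(43) ≈ -2183.6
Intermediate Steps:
g = -14 (g = -8 + ((-1 + 0) - 5) = -8 + (-1 - 5) = -8 - 6 = -14)
q = 9 (q = (-1 - 14/7) + 12 = (-1 - 14*1/7) + 12 = (-1 - 2) + 12 = -3 + 12 = 9)
(sqrt(21 + 22)*(-37))*q = (sqrt(21 + 22)*(-37))*9 = (sqrt(43)*(-37))*9 = -37*sqrt(43)*9 = -333*sqrt(43)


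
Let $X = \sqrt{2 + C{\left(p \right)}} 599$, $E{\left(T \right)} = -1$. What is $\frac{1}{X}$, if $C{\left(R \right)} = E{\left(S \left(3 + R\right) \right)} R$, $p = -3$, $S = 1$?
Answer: $\frac{\sqrt{5}}{2995} \approx 0.0007466$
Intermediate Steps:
$C{\left(R \right)} = - R$
$X = 599 \sqrt{5}$ ($X = \sqrt{2 - -3} \cdot 599 = \sqrt{2 + 3} \cdot 599 = \sqrt{5} \cdot 599 = 599 \sqrt{5} \approx 1339.4$)
$\frac{1}{X} = \frac{1}{599 \sqrt{5}} = \frac{\sqrt{5}}{2995}$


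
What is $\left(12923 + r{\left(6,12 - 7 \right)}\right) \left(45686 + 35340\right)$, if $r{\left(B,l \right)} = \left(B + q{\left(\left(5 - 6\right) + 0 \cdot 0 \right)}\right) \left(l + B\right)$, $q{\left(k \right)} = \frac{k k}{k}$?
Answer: $1051555428$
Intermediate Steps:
$q{\left(k \right)} = k$ ($q{\left(k \right)} = \frac{k^{2}}{k} = k$)
$r{\left(B,l \right)} = \left(-1 + B\right) \left(B + l\right)$ ($r{\left(B,l \right)} = \left(B + \left(\left(5 - 6\right) + 0 \cdot 0\right)\right) \left(l + B\right) = \left(B + \left(\left(5 - 6\right) + 0\right)\right) \left(B + l\right) = \left(B + \left(-1 + 0\right)\right) \left(B + l\right) = \left(B - 1\right) \left(B + l\right) = \left(-1 + B\right) \left(B + l\right)$)
$\left(12923 + r{\left(6,12 - 7 \right)}\right) \left(45686 + 35340\right) = \left(12923 + \left(6^{2} - 6 - \left(12 - 7\right) + 6 \left(12 - 7\right)\right)\right) \left(45686 + 35340\right) = \left(12923 + \left(36 - 6 - \left(12 - 7\right) + 6 \left(12 - 7\right)\right)\right) 81026 = \left(12923 + \left(36 - 6 - 5 + 6 \cdot 5\right)\right) 81026 = \left(12923 + \left(36 - 6 - 5 + 30\right)\right) 81026 = \left(12923 + 55\right) 81026 = 12978 \cdot 81026 = 1051555428$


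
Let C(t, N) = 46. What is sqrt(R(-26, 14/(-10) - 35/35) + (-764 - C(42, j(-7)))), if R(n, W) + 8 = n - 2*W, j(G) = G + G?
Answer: 2*I*sqrt(5245)/5 ≈ 28.969*I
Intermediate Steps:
j(G) = 2*G
R(n, W) = -8 + n - 2*W (R(n, W) = -8 + (n - 2*W) = -8 + n - 2*W)
sqrt(R(-26, 14/(-10) - 35/35) + (-764 - C(42, j(-7)))) = sqrt((-8 - 26 - 2*(14/(-10) - 35/35)) + (-764 - 1*46)) = sqrt((-8 - 26 - 2*(14*(-1/10) - 35*1/35)) + (-764 - 46)) = sqrt((-8 - 26 - 2*(-7/5 - 1)) - 810) = sqrt((-8 - 26 - 2*(-12/5)) - 810) = sqrt((-8 - 26 + 24/5) - 810) = sqrt(-146/5 - 810) = sqrt(-4196/5) = 2*I*sqrt(5245)/5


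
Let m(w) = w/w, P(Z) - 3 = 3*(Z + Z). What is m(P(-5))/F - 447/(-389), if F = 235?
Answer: 105434/91415 ≈ 1.1534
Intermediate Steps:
P(Z) = 3 + 6*Z (P(Z) = 3 + 3*(Z + Z) = 3 + 3*(2*Z) = 3 + 6*Z)
m(w) = 1
m(P(-5))/F - 447/(-389) = 1/235 - 447/(-389) = 1*(1/235) - 447*(-1/389) = 1/235 + 447/389 = 105434/91415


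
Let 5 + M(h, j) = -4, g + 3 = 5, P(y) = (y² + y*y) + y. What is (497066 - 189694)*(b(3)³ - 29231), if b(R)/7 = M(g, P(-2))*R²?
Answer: -56038063277768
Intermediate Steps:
P(y) = y + 2*y² (P(y) = (y² + y²) + y = 2*y² + y = y + 2*y²)
g = 2 (g = -3 + 5 = 2)
M(h, j) = -9 (M(h, j) = -5 - 4 = -9)
b(R) = -63*R² (b(R) = 7*(-9*R²) = -63*R²)
(497066 - 189694)*(b(3)³ - 29231) = (497066 - 189694)*((-63*3²)³ - 29231) = 307372*((-63*9)³ - 29231) = 307372*((-567)³ - 29231) = 307372*(-182284263 - 29231) = 307372*(-182313494) = -56038063277768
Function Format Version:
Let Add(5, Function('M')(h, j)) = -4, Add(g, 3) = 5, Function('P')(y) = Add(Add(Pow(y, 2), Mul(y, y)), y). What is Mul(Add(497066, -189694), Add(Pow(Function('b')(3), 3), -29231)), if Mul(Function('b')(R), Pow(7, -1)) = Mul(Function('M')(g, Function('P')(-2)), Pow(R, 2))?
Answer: -56038063277768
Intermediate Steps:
Function('P')(y) = Add(y, Mul(2, Pow(y, 2))) (Function('P')(y) = Add(Add(Pow(y, 2), Pow(y, 2)), y) = Add(Mul(2, Pow(y, 2)), y) = Add(y, Mul(2, Pow(y, 2))))
g = 2 (g = Add(-3, 5) = 2)
Function('M')(h, j) = -9 (Function('M')(h, j) = Add(-5, -4) = -9)
Function('b')(R) = Mul(-63, Pow(R, 2)) (Function('b')(R) = Mul(7, Mul(-9, Pow(R, 2))) = Mul(-63, Pow(R, 2)))
Mul(Add(497066, -189694), Add(Pow(Function('b')(3), 3), -29231)) = Mul(Add(497066, -189694), Add(Pow(Mul(-63, Pow(3, 2)), 3), -29231)) = Mul(307372, Add(Pow(Mul(-63, 9), 3), -29231)) = Mul(307372, Add(Pow(-567, 3), -29231)) = Mul(307372, Add(-182284263, -29231)) = Mul(307372, -182313494) = -56038063277768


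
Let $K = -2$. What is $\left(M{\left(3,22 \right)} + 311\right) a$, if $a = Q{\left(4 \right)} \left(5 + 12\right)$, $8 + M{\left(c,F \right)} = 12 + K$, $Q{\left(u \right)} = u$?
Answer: $21284$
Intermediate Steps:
$M{\left(c,F \right)} = 2$ ($M{\left(c,F \right)} = -8 + \left(12 - 2\right) = -8 + 10 = 2$)
$a = 68$ ($a = 4 \left(5 + 12\right) = 4 \cdot 17 = 68$)
$\left(M{\left(3,22 \right)} + 311\right) a = \left(2 + 311\right) 68 = 313 \cdot 68 = 21284$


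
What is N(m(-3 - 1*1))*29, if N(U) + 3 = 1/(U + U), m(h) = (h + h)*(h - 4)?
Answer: -11107/128 ≈ -86.773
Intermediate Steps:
m(h) = 2*h*(-4 + h) (m(h) = (2*h)*(-4 + h) = 2*h*(-4 + h))
N(U) = -3 + 1/(2*U) (N(U) = -3 + 1/(U + U) = -3 + 1/(2*U))
N(m(-3 - 1*1))*29 = (-3 + 1/(2*((2*(-3 - 1*1)*(-4 + (-3 - 1*1))))))*29 = (-3 + 1/(2*((2*(-3 - 1)*(-4 + (-3 - 1))))))*29 = (-3 + 1/(2*((2*(-4)*(-4 - 4)))))*29 = (-3 + 1/(2*((2*(-4)*(-8)))))*29 = (-3 + (1/2)/64)*29 = (-3 + (1/2)*(1/64))*29 = (-3 + 1/128)*29 = -383/128*29 = -11107/128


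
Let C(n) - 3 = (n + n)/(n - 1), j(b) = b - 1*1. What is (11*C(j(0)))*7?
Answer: 308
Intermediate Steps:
j(b) = -1 + b (j(b) = b - 1 = -1 + b)
C(n) = 3 + 2*n/(-1 + n) (C(n) = 3 + (n + n)/(n - 1) = 3 + (2*n)/(-1 + n) = 3 + 2*n/(-1 + n))
(11*C(j(0)))*7 = (11*((-3 + 5*(-1 + 0))/(-1 + (-1 + 0))))*7 = (11*((-3 + 5*(-1))/(-1 - 1)))*7 = (11*((-3 - 5)/(-2)))*7 = (11*(-½*(-8)))*7 = (11*4)*7 = 44*7 = 308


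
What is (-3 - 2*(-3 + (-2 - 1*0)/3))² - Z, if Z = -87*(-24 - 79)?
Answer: -80480/9 ≈ -8942.2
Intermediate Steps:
Z = 8961 (Z = -87*(-103) = 8961)
(-3 - 2*(-3 + (-2 - 1*0)/3))² - Z = (-3 - 2*(-3 + (-2 - 1*0)/3))² - 1*8961 = (-3 - 2*(-3 + (-2 + 0)*(⅓)))² - 8961 = (-3 - 2*(-3 - 2*⅓))² - 8961 = (-3 - 2*(-3 - ⅔))² - 8961 = (-3 - 2*(-11/3))² - 8961 = (-3 + 22/3)² - 8961 = (13/3)² - 8961 = 169/9 - 8961 = -80480/9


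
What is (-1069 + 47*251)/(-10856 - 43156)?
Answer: -894/4501 ≈ -0.19862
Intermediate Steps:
(-1069 + 47*251)/(-10856 - 43156) = (-1069 + 11797)/(-54012) = 10728*(-1/54012) = -894/4501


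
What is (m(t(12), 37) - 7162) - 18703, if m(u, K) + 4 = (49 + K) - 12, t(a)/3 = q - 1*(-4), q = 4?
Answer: -25795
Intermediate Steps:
t(a) = 24 (t(a) = 3*(4 - 1*(-4)) = 3*(4 + 4) = 3*8 = 24)
m(u, K) = 33 + K (m(u, K) = -4 + ((49 + K) - 12) = -4 + (37 + K) = 33 + K)
(m(t(12), 37) - 7162) - 18703 = ((33 + 37) - 7162) - 18703 = (70 - 7162) - 18703 = -7092 - 18703 = -25795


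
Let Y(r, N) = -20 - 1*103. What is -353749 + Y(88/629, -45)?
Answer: -353872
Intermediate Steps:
Y(r, N) = -123 (Y(r, N) = -20 - 103 = -123)
-353749 + Y(88/629, -45) = -353749 - 123 = -353872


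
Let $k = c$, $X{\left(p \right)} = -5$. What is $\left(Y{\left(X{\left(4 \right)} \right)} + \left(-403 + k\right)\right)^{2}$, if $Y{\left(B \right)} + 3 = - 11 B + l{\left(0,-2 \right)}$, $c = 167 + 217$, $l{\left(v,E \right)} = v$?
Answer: $1089$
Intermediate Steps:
$c = 384$
$k = 384$
$Y{\left(B \right)} = -3 - 11 B$ ($Y{\left(B \right)} = -3 + \left(- 11 B + 0\right) = -3 - 11 B$)
$\left(Y{\left(X{\left(4 \right)} \right)} + \left(-403 + k\right)\right)^{2} = \left(\left(-3 - -55\right) + \left(-403 + 384\right)\right)^{2} = \left(\left(-3 + 55\right) - 19\right)^{2} = \left(52 - 19\right)^{2} = 33^{2} = 1089$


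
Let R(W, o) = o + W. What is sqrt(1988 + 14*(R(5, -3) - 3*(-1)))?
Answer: 7*sqrt(42) ≈ 45.365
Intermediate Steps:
R(W, o) = W + o
sqrt(1988 + 14*(R(5, -3) - 3*(-1))) = sqrt(1988 + 14*((5 - 3) - 3*(-1))) = sqrt(1988 + 14*(2 - 1*(-3))) = sqrt(1988 + 14*(2 + 3)) = sqrt(1988 + 14*5) = sqrt(1988 + 70) = sqrt(2058) = 7*sqrt(42)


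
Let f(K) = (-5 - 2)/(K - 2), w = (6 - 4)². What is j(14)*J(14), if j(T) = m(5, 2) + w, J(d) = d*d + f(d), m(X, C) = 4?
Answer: 4690/3 ≈ 1563.3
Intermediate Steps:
w = 4 (w = 2² = 4)
f(K) = -7/(-2 + K)
J(d) = d² - 7/(-2 + d) (J(d) = d*d - 7/(-2 + d) = d² - 7/(-2 + d))
j(T) = 8 (j(T) = 4 + 4 = 8)
j(14)*J(14) = 8*((-7 + 14²*(-2 + 14))/(-2 + 14)) = 8*((-7 + 196*12)/12) = 8*((-7 + 2352)/12) = 8*((1/12)*2345) = 8*(2345/12) = 4690/3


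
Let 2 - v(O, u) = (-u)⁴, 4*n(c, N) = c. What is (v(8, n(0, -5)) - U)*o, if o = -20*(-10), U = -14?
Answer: 3200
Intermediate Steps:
n(c, N) = c/4
v(O, u) = 2 - u⁴ (v(O, u) = 2 - (-u)⁴ = 2 - u⁴)
o = 200
(v(8, n(0, -5)) - U)*o = ((2 - ((¼)*0)⁴) - 1*(-14))*200 = ((2 - 1*0⁴) + 14)*200 = ((2 - 1*0) + 14)*200 = ((2 + 0) + 14)*200 = (2 + 14)*200 = 16*200 = 3200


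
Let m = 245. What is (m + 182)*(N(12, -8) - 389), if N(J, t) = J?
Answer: -160979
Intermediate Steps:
(m + 182)*(N(12, -8) - 389) = (245 + 182)*(12 - 389) = 427*(-377) = -160979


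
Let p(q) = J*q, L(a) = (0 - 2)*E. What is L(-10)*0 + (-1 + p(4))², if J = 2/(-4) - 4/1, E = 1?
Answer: 361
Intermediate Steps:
L(a) = -2 (L(a) = (0 - 2)*1 = -2*1 = -2)
J = -9/2 (J = 2*(-¼) - 4*1 = -½ - 4 = -9/2 ≈ -4.5000)
p(q) = -9*q/2
L(-10)*0 + (-1 + p(4))² = -2*0 + (-1 - 9/2*4)² = 0 + (-1 - 18)² = 0 + (-19)² = 0 + 361 = 361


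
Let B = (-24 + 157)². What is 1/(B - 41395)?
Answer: -1/23706 ≈ -4.2183e-5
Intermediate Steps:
B = 17689 (B = 133² = 17689)
1/(B - 41395) = 1/(17689 - 41395) = 1/(-23706) = -1/23706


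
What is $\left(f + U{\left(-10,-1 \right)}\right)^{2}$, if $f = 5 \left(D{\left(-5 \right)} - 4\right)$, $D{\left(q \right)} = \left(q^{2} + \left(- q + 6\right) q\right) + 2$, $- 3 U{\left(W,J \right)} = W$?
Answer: $\frac{220900}{9} \approx 24544.0$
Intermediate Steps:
$U{\left(W,J \right)} = - \frac{W}{3}$
$D{\left(q \right)} = 2 + q^{2} + q \left(6 - q\right)$ ($D{\left(q \right)} = \left(q^{2} + \left(6 - q\right) q\right) + 2 = \left(q^{2} + q \left(6 - q\right)\right) + 2 = 2 + q^{2} + q \left(6 - q\right)$)
$f = -160$ ($f = 5 \left(\left(2 + 6 \left(-5\right)\right) - 4\right) = 5 \left(\left(2 - 30\right) - 4\right) = 5 \left(-28 - 4\right) = 5 \left(-32\right) = -160$)
$\left(f + U{\left(-10,-1 \right)}\right)^{2} = \left(-160 - - \frac{10}{3}\right)^{2} = \left(-160 + \frac{10}{3}\right)^{2} = \left(- \frac{470}{3}\right)^{2} = \frac{220900}{9}$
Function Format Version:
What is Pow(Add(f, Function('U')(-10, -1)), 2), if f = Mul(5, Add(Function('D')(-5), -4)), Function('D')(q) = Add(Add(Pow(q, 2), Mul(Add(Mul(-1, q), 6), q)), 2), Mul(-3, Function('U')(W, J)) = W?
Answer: Rational(220900, 9) ≈ 24544.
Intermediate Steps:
Function('U')(W, J) = Mul(Rational(-1, 3), W)
Function('D')(q) = Add(2, Pow(q, 2), Mul(q, Add(6, Mul(-1, q)))) (Function('D')(q) = Add(Add(Pow(q, 2), Mul(Add(6, Mul(-1, q)), q)), 2) = Add(Add(Pow(q, 2), Mul(q, Add(6, Mul(-1, q)))), 2) = Add(2, Pow(q, 2), Mul(q, Add(6, Mul(-1, q)))))
f = -160 (f = Mul(5, Add(Add(2, Mul(6, -5)), -4)) = Mul(5, Add(Add(2, -30), -4)) = Mul(5, Add(-28, -4)) = Mul(5, -32) = -160)
Pow(Add(f, Function('U')(-10, -1)), 2) = Pow(Add(-160, Mul(Rational(-1, 3), -10)), 2) = Pow(Add(-160, Rational(10, 3)), 2) = Pow(Rational(-470, 3), 2) = Rational(220900, 9)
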